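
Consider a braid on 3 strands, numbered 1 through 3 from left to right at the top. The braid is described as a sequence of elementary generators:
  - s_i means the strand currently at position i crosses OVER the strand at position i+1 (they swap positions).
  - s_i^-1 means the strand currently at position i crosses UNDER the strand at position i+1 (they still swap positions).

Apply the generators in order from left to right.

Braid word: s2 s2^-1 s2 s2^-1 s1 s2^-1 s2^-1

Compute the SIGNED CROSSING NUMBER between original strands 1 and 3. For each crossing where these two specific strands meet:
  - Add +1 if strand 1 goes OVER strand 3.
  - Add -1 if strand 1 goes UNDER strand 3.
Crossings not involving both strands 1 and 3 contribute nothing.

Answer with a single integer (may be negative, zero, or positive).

Gen 1: crossing 2x3. Both 1&3? no. Sum: 0
Gen 2: crossing 3x2. Both 1&3? no. Sum: 0
Gen 3: crossing 2x3. Both 1&3? no. Sum: 0
Gen 4: crossing 3x2. Both 1&3? no. Sum: 0
Gen 5: crossing 1x2. Both 1&3? no. Sum: 0
Gen 6: 1 under 3. Both 1&3? yes. Contrib: -1. Sum: -1
Gen 7: 3 under 1. Both 1&3? yes. Contrib: +1. Sum: 0

Answer: 0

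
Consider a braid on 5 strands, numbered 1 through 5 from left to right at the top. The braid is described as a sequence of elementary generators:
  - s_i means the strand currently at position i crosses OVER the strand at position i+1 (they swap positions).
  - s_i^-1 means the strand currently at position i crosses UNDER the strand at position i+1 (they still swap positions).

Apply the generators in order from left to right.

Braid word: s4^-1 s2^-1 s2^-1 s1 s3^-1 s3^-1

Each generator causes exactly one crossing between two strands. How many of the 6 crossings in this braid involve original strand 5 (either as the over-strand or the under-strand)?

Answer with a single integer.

Answer: 3

Derivation:
Gen 1: crossing 4x5. Involves strand 5? yes. Count so far: 1
Gen 2: crossing 2x3. Involves strand 5? no. Count so far: 1
Gen 3: crossing 3x2. Involves strand 5? no. Count so far: 1
Gen 4: crossing 1x2. Involves strand 5? no. Count so far: 1
Gen 5: crossing 3x5. Involves strand 5? yes. Count so far: 2
Gen 6: crossing 5x3. Involves strand 5? yes. Count so far: 3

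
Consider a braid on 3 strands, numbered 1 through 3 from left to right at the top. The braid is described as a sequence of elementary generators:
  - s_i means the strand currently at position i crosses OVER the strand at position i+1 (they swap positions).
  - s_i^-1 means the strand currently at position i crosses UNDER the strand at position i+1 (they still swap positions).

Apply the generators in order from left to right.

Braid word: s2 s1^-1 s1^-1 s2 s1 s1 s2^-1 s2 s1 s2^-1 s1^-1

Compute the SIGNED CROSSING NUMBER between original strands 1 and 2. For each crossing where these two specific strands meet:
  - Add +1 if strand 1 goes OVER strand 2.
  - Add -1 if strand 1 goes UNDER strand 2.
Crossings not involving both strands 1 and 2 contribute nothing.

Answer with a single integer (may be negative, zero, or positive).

Gen 1: crossing 2x3. Both 1&2? no. Sum: 0
Gen 2: crossing 1x3. Both 1&2? no. Sum: 0
Gen 3: crossing 3x1. Both 1&2? no. Sum: 0
Gen 4: crossing 3x2. Both 1&2? no. Sum: 0
Gen 5: 1 over 2. Both 1&2? yes. Contrib: +1. Sum: 1
Gen 6: 2 over 1. Both 1&2? yes. Contrib: -1. Sum: 0
Gen 7: crossing 2x3. Both 1&2? no. Sum: 0
Gen 8: crossing 3x2. Both 1&2? no. Sum: 0
Gen 9: 1 over 2. Both 1&2? yes. Contrib: +1. Sum: 1
Gen 10: crossing 1x3. Both 1&2? no. Sum: 1
Gen 11: crossing 2x3. Both 1&2? no. Sum: 1

Answer: 1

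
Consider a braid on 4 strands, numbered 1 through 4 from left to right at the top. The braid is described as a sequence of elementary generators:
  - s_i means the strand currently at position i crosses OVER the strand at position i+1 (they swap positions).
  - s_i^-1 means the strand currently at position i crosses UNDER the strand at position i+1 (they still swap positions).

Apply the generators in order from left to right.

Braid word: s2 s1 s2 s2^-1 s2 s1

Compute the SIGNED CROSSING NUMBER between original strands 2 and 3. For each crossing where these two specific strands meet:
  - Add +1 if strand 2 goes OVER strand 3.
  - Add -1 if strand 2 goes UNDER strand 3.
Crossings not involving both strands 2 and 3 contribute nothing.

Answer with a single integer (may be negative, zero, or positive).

Gen 1: 2 over 3. Both 2&3? yes. Contrib: +1. Sum: 1
Gen 2: crossing 1x3. Both 2&3? no. Sum: 1
Gen 3: crossing 1x2. Both 2&3? no. Sum: 1
Gen 4: crossing 2x1. Both 2&3? no. Sum: 1
Gen 5: crossing 1x2. Both 2&3? no. Sum: 1
Gen 6: 3 over 2. Both 2&3? yes. Contrib: -1. Sum: 0

Answer: 0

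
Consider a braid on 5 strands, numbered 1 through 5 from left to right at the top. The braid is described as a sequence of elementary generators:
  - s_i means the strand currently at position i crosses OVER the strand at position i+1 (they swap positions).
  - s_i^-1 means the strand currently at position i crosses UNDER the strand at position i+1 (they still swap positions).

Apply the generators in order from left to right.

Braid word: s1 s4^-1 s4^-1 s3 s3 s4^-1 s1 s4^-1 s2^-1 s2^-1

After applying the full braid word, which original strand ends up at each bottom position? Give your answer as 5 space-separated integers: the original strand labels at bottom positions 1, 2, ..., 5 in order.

Answer: 1 2 3 4 5

Derivation:
Gen 1 (s1): strand 1 crosses over strand 2. Perm now: [2 1 3 4 5]
Gen 2 (s4^-1): strand 4 crosses under strand 5. Perm now: [2 1 3 5 4]
Gen 3 (s4^-1): strand 5 crosses under strand 4. Perm now: [2 1 3 4 5]
Gen 4 (s3): strand 3 crosses over strand 4. Perm now: [2 1 4 3 5]
Gen 5 (s3): strand 4 crosses over strand 3. Perm now: [2 1 3 4 5]
Gen 6 (s4^-1): strand 4 crosses under strand 5. Perm now: [2 1 3 5 4]
Gen 7 (s1): strand 2 crosses over strand 1. Perm now: [1 2 3 5 4]
Gen 8 (s4^-1): strand 5 crosses under strand 4. Perm now: [1 2 3 4 5]
Gen 9 (s2^-1): strand 2 crosses under strand 3. Perm now: [1 3 2 4 5]
Gen 10 (s2^-1): strand 3 crosses under strand 2. Perm now: [1 2 3 4 5]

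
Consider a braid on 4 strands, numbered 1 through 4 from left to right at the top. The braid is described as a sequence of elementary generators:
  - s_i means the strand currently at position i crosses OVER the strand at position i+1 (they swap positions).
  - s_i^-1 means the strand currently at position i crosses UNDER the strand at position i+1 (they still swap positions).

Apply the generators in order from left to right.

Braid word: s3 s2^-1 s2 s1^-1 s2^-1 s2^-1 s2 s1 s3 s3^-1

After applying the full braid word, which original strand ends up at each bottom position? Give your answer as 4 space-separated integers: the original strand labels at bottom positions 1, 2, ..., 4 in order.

Gen 1 (s3): strand 3 crosses over strand 4. Perm now: [1 2 4 3]
Gen 2 (s2^-1): strand 2 crosses under strand 4. Perm now: [1 4 2 3]
Gen 3 (s2): strand 4 crosses over strand 2. Perm now: [1 2 4 3]
Gen 4 (s1^-1): strand 1 crosses under strand 2. Perm now: [2 1 4 3]
Gen 5 (s2^-1): strand 1 crosses under strand 4. Perm now: [2 4 1 3]
Gen 6 (s2^-1): strand 4 crosses under strand 1. Perm now: [2 1 4 3]
Gen 7 (s2): strand 1 crosses over strand 4. Perm now: [2 4 1 3]
Gen 8 (s1): strand 2 crosses over strand 4. Perm now: [4 2 1 3]
Gen 9 (s3): strand 1 crosses over strand 3. Perm now: [4 2 3 1]
Gen 10 (s3^-1): strand 3 crosses under strand 1. Perm now: [4 2 1 3]

Answer: 4 2 1 3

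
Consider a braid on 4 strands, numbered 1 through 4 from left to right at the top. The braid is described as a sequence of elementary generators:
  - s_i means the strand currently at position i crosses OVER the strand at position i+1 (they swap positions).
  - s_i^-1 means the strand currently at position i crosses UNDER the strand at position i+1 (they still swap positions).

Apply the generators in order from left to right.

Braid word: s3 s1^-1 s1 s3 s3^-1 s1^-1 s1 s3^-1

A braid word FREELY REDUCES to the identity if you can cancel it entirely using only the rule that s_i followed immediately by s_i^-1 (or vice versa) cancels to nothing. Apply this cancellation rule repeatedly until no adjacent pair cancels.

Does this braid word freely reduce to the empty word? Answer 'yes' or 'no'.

Gen 1 (s3): push. Stack: [s3]
Gen 2 (s1^-1): push. Stack: [s3 s1^-1]
Gen 3 (s1): cancels prior s1^-1. Stack: [s3]
Gen 4 (s3): push. Stack: [s3 s3]
Gen 5 (s3^-1): cancels prior s3. Stack: [s3]
Gen 6 (s1^-1): push. Stack: [s3 s1^-1]
Gen 7 (s1): cancels prior s1^-1. Stack: [s3]
Gen 8 (s3^-1): cancels prior s3. Stack: []
Reduced word: (empty)

Answer: yes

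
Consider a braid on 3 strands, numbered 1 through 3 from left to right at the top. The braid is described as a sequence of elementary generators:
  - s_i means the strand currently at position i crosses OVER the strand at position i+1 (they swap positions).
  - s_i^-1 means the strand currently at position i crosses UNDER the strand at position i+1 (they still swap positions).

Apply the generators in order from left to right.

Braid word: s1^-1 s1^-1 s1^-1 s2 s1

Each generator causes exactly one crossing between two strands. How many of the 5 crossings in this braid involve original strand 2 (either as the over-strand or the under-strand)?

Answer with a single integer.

Gen 1: crossing 1x2. Involves strand 2? yes. Count so far: 1
Gen 2: crossing 2x1. Involves strand 2? yes. Count so far: 2
Gen 3: crossing 1x2. Involves strand 2? yes. Count so far: 3
Gen 4: crossing 1x3. Involves strand 2? no. Count so far: 3
Gen 5: crossing 2x3. Involves strand 2? yes. Count so far: 4

Answer: 4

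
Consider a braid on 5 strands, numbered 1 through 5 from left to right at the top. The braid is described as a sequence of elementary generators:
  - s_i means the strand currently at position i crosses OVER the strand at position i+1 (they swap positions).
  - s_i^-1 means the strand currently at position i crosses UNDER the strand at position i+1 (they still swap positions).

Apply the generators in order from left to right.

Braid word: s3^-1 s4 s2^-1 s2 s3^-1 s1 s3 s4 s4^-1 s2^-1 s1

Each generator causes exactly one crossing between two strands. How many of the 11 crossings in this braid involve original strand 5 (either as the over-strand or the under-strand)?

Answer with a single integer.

Answer: 5

Derivation:
Gen 1: crossing 3x4. Involves strand 5? no. Count so far: 0
Gen 2: crossing 3x5. Involves strand 5? yes. Count so far: 1
Gen 3: crossing 2x4. Involves strand 5? no. Count so far: 1
Gen 4: crossing 4x2. Involves strand 5? no. Count so far: 1
Gen 5: crossing 4x5. Involves strand 5? yes. Count so far: 2
Gen 6: crossing 1x2. Involves strand 5? no. Count so far: 2
Gen 7: crossing 5x4. Involves strand 5? yes. Count so far: 3
Gen 8: crossing 5x3. Involves strand 5? yes. Count so far: 4
Gen 9: crossing 3x5. Involves strand 5? yes. Count so far: 5
Gen 10: crossing 1x4. Involves strand 5? no. Count so far: 5
Gen 11: crossing 2x4. Involves strand 5? no. Count so far: 5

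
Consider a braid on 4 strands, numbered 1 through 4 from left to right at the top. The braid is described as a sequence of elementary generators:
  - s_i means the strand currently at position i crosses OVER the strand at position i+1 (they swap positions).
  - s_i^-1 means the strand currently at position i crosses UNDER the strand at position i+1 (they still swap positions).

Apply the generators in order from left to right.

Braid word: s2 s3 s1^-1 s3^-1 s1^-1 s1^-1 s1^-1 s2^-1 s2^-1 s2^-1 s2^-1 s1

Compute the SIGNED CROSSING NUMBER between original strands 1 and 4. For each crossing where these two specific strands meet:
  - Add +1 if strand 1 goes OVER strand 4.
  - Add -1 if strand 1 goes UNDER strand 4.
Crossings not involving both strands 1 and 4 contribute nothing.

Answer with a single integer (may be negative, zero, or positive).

Gen 1: crossing 2x3. Both 1&4? no. Sum: 0
Gen 2: crossing 2x4. Both 1&4? no. Sum: 0
Gen 3: crossing 1x3. Both 1&4? no. Sum: 0
Gen 4: crossing 4x2. Both 1&4? no. Sum: 0
Gen 5: crossing 3x1. Both 1&4? no. Sum: 0
Gen 6: crossing 1x3. Both 1&4? no. Sum: 0
Gen 7: crossing 3x1. Both 1&4? no. Sum: 0
Gen 8: crossing 3x2. Both 1&4? no. Sum: 0
Gen 9: crossing 2x3. Both 1&4? no. Sum: 0
Gen 10: crossing 3x2. Both 1&4? no. Sum: 0
Gen 11: crossing 2x3. Both 1&4? no. Sum: 0
Gen 12: crossing 1x3. Both 1&4? no. Sum: 0

Answer: 0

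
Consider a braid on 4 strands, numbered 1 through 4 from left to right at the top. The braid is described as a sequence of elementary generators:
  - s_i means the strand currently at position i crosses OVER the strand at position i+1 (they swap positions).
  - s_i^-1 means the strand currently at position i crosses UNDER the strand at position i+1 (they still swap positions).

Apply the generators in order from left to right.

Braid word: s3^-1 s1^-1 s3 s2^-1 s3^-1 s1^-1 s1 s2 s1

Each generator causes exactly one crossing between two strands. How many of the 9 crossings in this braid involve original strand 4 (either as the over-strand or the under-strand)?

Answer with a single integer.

Answer: 5

Derivation:
Gen 1: crossing 3x4. Involves strand 4? yes. Count so far: 1
Gen 2: crossing 1x2. Involves strand 4? no. Count so far: 1
Gen 3: crossing 4x3. Involves strand 4? yes. Count so far: 2
Gen 4: crossing 1x3. Involves strand 4? no. Count so far: 2
Gen 5: crossing 1x4. Involves strand 4? yes. Count so far: 3
Gen 6: crossing 2x3. Involves strand 4? no. Count so far: 3
Gen 7: crossing 3x2. Involves strand 4? no. Count so far: 3
Gen 8: crossing 3x4. Involves strand 4? yes. Count so far: 4
Gen 9: crossing 2x4. Involves strand 4? yes. Count so far: 5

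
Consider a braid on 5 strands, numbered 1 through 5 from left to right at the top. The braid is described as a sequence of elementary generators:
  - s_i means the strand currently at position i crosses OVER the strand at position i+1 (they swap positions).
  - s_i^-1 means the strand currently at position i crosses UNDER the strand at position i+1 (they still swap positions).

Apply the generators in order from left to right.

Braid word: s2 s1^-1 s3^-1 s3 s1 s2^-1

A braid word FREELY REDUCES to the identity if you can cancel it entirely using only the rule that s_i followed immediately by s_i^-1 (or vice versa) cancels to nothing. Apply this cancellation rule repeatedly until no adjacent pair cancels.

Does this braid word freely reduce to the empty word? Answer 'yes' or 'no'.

Answer: yes

Derivation:
Gen 1 (s2): push. Stack: [s2]
Gen 2 (s1^-1): push. Stack: [s2 s1^-1]
Gen 3 (s3^-1): push. Stack: [s2 s1^-1 s3^-1]
Gen 4 (s3): cancels prior s3^-1. Stack: [s2 s1^-1]
Gen 5 (s1): cancels prior s1^-1. Stack: [s2]
Gen 6 (s2^-1): cancels prior s2. Stack: []
Reduced word: (empty)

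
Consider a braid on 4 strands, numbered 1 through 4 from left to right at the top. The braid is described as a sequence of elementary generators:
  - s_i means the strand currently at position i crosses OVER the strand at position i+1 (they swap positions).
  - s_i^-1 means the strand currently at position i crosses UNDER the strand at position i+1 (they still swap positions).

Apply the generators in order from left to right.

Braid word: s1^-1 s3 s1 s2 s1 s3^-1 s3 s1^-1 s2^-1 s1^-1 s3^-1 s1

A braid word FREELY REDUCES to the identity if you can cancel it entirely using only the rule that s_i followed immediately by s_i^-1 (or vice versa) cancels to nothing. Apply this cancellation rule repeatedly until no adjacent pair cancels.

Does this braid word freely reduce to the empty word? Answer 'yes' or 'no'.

Answer: yes

Derivation:
Gen 1 (s1^-1): push. Stack: [s1^-1]
Gen 2 (s3): push. Stack: [s1^-1 s3]
Gen 3 (s1): push. Stack: [s1^-1 s3 s1]
Gen 4 (s2): push. Stack: [s1^-1 s3 s1 s2]
Gen 5 (s1): push. Stack: [s1^-1 s3 s1 s2 s1]
Gen 6 (s3^-1): push. Stack: [s1^-1 s3 s1 s2 s1 s3^-1]
Gen 7 (s3): cancels prior s3^-1. Stack: [s1^-1 s3 s1 s2 s1]
Gen 8 (s1^-1): cancels prior s1. Stack: [s1^-1 s3 s1 s2]
Gen 9 (s2^-1): cancels prior s2. Stack: [s1^-1 s3 s1]
Gen 10 (s1^-1): cancels prior s1. Stack: [s1^-1 s3]
Gen 11 (s3^-1): cancels prior s3. Stack: [s1^-1]
Gen 12 (s1): cancels prior s1^-1. Stack: []
Reduced word: (empty)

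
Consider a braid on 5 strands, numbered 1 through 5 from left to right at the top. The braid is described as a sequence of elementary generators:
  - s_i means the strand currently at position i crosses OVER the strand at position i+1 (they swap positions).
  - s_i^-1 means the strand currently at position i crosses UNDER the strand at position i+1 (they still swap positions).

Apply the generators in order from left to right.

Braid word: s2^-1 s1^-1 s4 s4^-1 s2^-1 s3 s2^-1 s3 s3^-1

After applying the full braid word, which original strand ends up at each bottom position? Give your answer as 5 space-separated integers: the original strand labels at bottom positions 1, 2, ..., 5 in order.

Gen 1 (s2^-1): strand 2 crosses under strand 3. Perm now: [1 3 2 4 5]
Gen 2 (s1^-1): strand 1 crosses under strand 3. Perm now: [3 1 2 4 5]
Gen 3 (s4): strand 4 crosses over strand 5. Perm now: [3 1 2 5 4]
Gen 4 (s4^-1): strand 5 crosses under strand 4. Perm now: [3 1 2 4 5]
Gen 5 (s2^-1): strand 1 crosses under strand 2. Perm now: [3 2 1 4 5]
Gen 6 (s3): strand 1 crosses over strand 4. Perm now: [3 2 4 1 5]
Gen 7 (s2^-1): strand 2 crosses under strand 4. Perm now: [3 4 2 1 5]
Gen 8 (s3): strand 2 crosses over strand 1. Perm now: [3 4 1 2 5]
Gen 9 (s3^-1): strand 1 crosses under strand 2. Perm now: [3 4 2 1 5]

Answer: 3 4 2 1 5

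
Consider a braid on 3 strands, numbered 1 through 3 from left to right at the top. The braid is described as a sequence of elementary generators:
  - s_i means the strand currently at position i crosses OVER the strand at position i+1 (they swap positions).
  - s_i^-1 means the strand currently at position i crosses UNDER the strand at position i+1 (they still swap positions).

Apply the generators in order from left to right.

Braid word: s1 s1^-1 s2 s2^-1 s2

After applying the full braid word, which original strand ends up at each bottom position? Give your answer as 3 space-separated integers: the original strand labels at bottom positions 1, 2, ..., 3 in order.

Gen 1 (s1): strand 1 crosses over strand 2. Perm now: [2 1 3]
Gen 2 (s1^-1): strand 2 crosses under strand 1. Perm now: [1 2 3]
Gen 3 (s2): strand 2 crosses over strand 3. Perm now: [1 3 2]
Gen 4 (s2^-1): strand 3 crosses under strand 2. Perm now: [1 2 3]
Gen 5 (s2): strand 2 crosses over strand 3. Perm now: [1 3 2]

Answer: 1 3 2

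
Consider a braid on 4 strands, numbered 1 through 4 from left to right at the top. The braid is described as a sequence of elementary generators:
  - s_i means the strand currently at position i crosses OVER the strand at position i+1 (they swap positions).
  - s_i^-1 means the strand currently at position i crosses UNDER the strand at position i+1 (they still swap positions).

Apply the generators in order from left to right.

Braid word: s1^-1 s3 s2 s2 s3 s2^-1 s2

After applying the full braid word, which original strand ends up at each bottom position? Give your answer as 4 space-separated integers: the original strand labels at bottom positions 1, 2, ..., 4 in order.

Gen 1 (s1^-1): strand 1 crosses under strand 2. Perm now: [2 1 3 4]
Gen 2 (s3): strand 3 crosses over strand 4. Perm now: [2 1 4 3]
Gen 3 (s2): strand 1 crosses over strand 4. Perm now: [2 4 1 3]
Gen 4 (s2): strand 4 crosses over strand 1. Perm now: [2 1 4 3]
Gen 5 (s3): strand 4 crosses over strand 3. Perm now: [2 1 3 4]
Gen 6 (s2^-1): strand 1 crosses under strand 3. Perm now: [2 3 1 4]
Gen 7 (s2): strand 3 crosses over strand 1. Perm now: [2 1 3 4]

Answer: 2 1 3 4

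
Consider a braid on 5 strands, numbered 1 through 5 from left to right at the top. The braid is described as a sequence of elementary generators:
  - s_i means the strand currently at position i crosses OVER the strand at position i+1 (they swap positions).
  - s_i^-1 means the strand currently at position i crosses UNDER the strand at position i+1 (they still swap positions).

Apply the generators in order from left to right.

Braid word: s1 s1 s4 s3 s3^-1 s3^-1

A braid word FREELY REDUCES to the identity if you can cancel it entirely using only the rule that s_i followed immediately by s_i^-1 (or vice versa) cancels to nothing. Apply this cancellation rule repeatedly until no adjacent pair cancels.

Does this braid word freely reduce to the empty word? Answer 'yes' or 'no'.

Answer: no

Derivation:
Gen 1 (s1): push. Stack: [s1]
Gen 2 (s1): push. Stack: [s1 s1]
Gen 3 (s4): push. Stack: [s1 s1 s4]
Gen 4 (s3): push. Stack: [s1 s1 s4 s3]
Gen 5 (s3^-1): cancels prior s3. Stack: [s1 s1 s4]
Gen 6 (s3^-1): push. Stack: [s1 s1 s4 s3^-1]
Reduced word: s1 s1 s4 s3^-1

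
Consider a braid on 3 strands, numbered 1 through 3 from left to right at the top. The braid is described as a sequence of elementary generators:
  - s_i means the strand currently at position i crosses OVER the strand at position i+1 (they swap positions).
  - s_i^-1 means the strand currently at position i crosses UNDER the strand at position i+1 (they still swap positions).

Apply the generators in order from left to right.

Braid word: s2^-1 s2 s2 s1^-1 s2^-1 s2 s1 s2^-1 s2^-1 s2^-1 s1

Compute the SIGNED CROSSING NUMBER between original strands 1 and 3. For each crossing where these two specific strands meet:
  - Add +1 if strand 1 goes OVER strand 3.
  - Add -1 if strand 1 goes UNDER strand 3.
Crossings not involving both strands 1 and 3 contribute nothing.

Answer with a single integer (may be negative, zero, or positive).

Gen 1: crossing 2x3. Both 1&3? no. Sum: 0
Gen 2: crossing 3x2. Both 1&3? no. Sum: 0
Gen 3: crossing 2x3. Both 1&3? no. Sum: 0
Gen 4: 1 under 3. Both 1&3? yes. Contrib: -1. Sum: -1
Gen 5: crossing 1x2. Both 1&3? no. Sum: -1
Gen 6: crossing 2x1. Both 1&3? no. Sum: -1
Gen 7: 3 over 1. Both 1&3? yes. Contrib: -1. Sum: -2
Gen 8: crossing 3x2. Both 1&3? no. Sum: -2
Gen 9: crossing 2x3. Both 1&3? no. Sum: -2
Gen 10: crossing 3x2. Both 1&3? no. Sum: -2
Gen 11: crossing 1x2. Both 1&3? no. Sum: -2

Answer: -2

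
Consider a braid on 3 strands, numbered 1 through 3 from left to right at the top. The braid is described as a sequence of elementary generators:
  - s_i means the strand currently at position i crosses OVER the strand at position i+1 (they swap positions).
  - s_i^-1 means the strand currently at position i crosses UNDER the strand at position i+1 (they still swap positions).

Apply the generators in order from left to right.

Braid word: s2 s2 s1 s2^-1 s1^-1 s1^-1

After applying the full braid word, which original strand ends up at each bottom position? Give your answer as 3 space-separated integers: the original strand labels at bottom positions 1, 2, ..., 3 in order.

Gen 1 (s2): strand 2 crosses over strand 3. Perm now: [1 3 2]
Gen 2 (s2): strand 3 crosses over strand 2. Perm now: [1 2 3]
Gen 3 (s1): strand 1 crosses over strand 2. Perm now: [2 1 3]
Gen 4 (s2^-1): strand 1 crosses under strand 3. Perm now: [2 3 1]
Gen 5 (s1^-1): strand 2 crosses under strand 3. Perm now: [3 2 1]
Gen 6 (s1^-1): strand 3 crosses under strand 2. Perm now: [2 3 1]

Answer: 2 3 1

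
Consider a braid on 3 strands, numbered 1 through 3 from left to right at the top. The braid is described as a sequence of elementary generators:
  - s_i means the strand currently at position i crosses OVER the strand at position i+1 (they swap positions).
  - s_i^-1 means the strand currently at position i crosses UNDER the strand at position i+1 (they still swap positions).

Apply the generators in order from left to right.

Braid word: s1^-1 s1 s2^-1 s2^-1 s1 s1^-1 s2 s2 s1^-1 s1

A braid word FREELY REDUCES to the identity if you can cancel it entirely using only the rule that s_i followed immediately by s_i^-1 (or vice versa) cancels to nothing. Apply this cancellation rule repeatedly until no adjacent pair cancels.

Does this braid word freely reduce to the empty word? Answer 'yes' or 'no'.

Gen 1 (s1^-1): push. Stack: [s1^-1]
Gen 2 (s1): cancels prior s1^-1. Stack: []
Gen 3 (s2^-1): push. Stack: [s2^-1]
Gen 4 (s2^-1): push. Stack: [s2^-1 s2^-1]
Gen 5 (s1): push. Stack: [s2^-1 s2^-1 s1]
Gen 6 (s1^-1): cancels prior s1. Stack: [s2^-1 s2^-1]
Gen 7 (s2): cancels prior s2^-1. Stack: [s2^-1]
Gen 8 (s2): cancels prior s2^-1. Stack: []
Gen 9 (s1^-1): push. Stack: [s1^-1]
Gen 10 (s1): cancels prior s1^-1. Stack: []
Reduced word: (empty)

Answer: yes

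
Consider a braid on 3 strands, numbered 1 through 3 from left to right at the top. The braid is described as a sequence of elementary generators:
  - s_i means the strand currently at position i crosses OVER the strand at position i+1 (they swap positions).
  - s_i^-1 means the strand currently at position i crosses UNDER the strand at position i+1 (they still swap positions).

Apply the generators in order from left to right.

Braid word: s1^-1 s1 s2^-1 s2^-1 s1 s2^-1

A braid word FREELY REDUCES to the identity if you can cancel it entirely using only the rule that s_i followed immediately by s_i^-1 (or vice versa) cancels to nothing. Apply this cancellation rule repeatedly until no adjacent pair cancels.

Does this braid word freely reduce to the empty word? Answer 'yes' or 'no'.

Gen 1 (s1^-1): push. Stack: [s1^-1]
Gen 2 (s1): cancels prior s1^-1. Stack: []
Gen 3 (s2^-1): push. Stack: [s2^-1]
Gen 4 (s2^-1): push. Stack: [s2^-1 s2^-1]
Gen 5 (s1): push. Stack: [s2^-1 s2^-1 s1]
Gen 6 (s2^-1): push. Stack: [s2^-1 s2^-1 s1 s2^-1]
Reduced word: s2^-1 s2^-1 s1 s2^-1

Answer: no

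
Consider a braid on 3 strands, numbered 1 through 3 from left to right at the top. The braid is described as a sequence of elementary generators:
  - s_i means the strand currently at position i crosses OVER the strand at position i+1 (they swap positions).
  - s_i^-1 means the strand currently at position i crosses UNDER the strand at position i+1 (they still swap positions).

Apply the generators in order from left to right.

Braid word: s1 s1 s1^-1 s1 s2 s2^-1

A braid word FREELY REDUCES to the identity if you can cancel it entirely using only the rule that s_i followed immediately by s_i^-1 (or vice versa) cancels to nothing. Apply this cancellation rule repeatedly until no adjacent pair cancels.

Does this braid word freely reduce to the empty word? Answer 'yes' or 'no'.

Answer: no

Derivation:
Gen 1 (s1): push. Stack: [s1]
Gen 2 (s1): push. Stack: [s1 s1]
Gen 3 (s1^-1): cancels prior s1. Stack: [s1]
Gen 4 (s1): push. Stack: [s1 s1]
Gen 5 (s2): push. Stack: [s1 s1 s2]
Gen 6 (s2^-1): cancels prior s2. Stack: [s1 s1]
Reduced word: s1 s1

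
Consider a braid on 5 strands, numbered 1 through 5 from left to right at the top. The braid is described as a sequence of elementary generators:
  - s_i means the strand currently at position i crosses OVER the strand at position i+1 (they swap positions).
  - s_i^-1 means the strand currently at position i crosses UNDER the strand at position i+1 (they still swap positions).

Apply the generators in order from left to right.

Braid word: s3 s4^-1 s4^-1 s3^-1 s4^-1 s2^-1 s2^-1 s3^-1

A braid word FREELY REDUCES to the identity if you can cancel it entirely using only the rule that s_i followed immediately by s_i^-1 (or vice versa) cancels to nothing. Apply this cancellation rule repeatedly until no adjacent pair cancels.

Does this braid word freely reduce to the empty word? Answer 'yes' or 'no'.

Gen 1 (s3): push. Stack: [s3]
Gen 2 (s4^-1): push. Stack: [s3 s4^-1]
Gen 3 (s4^-1): push. Stack: [s3 s4^-1 s4^-1]
Gen 4 (s3^-1): push. Stack: [s3 s4^-1 s4^-1 s3^-1]
Gen 5 (s4^-1): push. Stack: [s3 s4^-1 s4^-1 s3^-1 s4^-1]
Gen 6 (s2^-1): push. Stack: [s3 s4^-1 s4^-1 s3^-1 s4^-1 s2^-1]
Gen 7 (s2^-1): push. Stack: [s3 s4^-1 s4^-1 s3^-1 s4^-1 s2^-1 s2^-1]
Gen 8 (s3^-1): push. Stack: [s3 s4^-1 s4^-1 s3^-1 s4^-1 s2^-1 s2^-1 s3^-1]
Reduced word: s3 s4^-1 s4^-1 s3^-1 s4^-1 s2^-1 s2^-1 s3^-1

Answer: no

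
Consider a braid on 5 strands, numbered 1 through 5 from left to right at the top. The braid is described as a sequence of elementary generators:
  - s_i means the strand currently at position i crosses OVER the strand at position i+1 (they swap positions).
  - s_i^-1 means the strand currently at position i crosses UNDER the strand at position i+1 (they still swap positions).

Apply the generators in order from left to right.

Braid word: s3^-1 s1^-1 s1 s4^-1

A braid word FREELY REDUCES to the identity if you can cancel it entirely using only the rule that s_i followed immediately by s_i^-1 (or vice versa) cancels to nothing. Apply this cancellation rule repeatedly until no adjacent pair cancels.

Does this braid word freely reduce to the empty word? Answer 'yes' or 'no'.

Answer: no

Derivation:
Gen 1 (s3^-1): push. Stack: [s3^-1]
Gen 2 (s1^-1): push. Stack: [s3^-1 s1^-1]
Gen 3 (s1): cancels prior s1^-1. Stack: [s3^-1]
Gen 4 (s4^-1): push. Stack: [s3^-1 s4^-1]
Reduced word: s3^-1 s4^-1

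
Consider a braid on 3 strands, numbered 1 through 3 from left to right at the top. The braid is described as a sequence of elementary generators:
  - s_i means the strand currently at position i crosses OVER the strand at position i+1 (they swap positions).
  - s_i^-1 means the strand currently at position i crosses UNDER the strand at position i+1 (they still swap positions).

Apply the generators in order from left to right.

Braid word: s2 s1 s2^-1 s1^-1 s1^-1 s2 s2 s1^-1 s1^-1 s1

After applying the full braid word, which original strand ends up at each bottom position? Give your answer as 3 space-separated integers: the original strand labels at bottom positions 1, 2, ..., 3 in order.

Answer: 2 3 1

Derivation:
Gen 1 (s2): strand 2 crosses over strand 3. Perm now: [1 3 2]
Gen 2 (s1): strand 1 crosses over strand 3. Perm now: [3 1 2]
Gen 3 (s2^-1): strand 1 crosses under strand 2. Perm now: [3 2 1]
Gen 4 (s1^-1): strand 3 crosses under strand 2. Perm now: [2 3 1]
Gen 5 (s1^-1): strand 2 crosses under strand 3. Perm now: [3 2 1]
Gen 6 (s2): strand 2 crosses over strand 1. Perm now: [3 1 2]
Gen 7 (s2): strand 1 crosses over strand 2. Perm now: [3 2 1]
Gen 8 (s1^-1): strand 3 crosses under strand 2. Perm now: [2 3 1]
Gen 9 (s1^-1): strand 2 crosses under strand 3. Perm now: [3 2 1]
Gen 10 (s1): strand 3 crosses over strand 2. Perm now: [2 3 1]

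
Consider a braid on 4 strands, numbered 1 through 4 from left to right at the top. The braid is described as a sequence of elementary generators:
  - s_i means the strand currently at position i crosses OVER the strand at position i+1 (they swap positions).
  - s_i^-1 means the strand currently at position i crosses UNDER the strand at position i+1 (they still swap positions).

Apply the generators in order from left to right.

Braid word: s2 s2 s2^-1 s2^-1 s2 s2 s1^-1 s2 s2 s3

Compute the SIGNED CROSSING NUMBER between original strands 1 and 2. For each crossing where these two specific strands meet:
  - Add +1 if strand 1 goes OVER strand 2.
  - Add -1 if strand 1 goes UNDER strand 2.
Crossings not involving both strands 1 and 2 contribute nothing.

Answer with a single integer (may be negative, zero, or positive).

Answer: -1

Derivation:
Gen 1: crossing 2x3. Both 1&2? no. Sum: 0
Gen 2: crossing 3x2. Both 1&2? no. Sum: 0
Gen 3: crossing 2x3. Both 1&2? no. Sum: 0
Gen 4: crossing 3x2. Both 1&2? no. Sum: 0
Gen 5: crossing 2x3. Both 1&2? no. Sum: 0
Gen 6: crossing 3x2. Both 1&2? no. Sum: 0
Gen 7: 1 under 2. Both 1&2? yes. Contrib: -1. Sum: -1
Gen 8: crossing 1x3. Both 1&2? no. Sum: -1
Gen 9: crossing 3x1. Both 1&2? no. Sum: -1
Gen 10: crossing 3x4. Both 1&2? no. Sum: -1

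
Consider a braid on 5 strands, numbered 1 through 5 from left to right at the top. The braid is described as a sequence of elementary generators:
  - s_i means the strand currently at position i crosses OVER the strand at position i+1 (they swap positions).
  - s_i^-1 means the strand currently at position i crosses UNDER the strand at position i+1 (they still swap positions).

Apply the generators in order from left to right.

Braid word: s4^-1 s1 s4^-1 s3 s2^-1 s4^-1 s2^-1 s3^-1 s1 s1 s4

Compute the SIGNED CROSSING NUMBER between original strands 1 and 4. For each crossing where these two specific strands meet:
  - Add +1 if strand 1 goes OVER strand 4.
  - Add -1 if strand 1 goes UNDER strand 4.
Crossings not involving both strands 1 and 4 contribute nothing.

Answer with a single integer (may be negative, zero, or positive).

Answer: 0

Derivation:
Gen 1: crossing 4x5. Both 1&4? no. Sum: 0
Gen 2: crossing 1x2. Both 1&4? no. Sum: 0
Gen 3: crossing 5x4. Both 1&4? no. Sum: 0
Gen 4: crossing 3x4. Both 1&4? no. Sum: 0
Gen 5: 1 under 4. Both 1&4? yes. Contrib: -1. Sum: -1
Gen 6: crossing 3x5. Both 1&4? no. Sum: -1
Gen 7: 4 under 1. Both 1&4? yes. Contrib: +1. Sum: 0
Gen 8: crossing 4x5. Both 1&4? no. Sum: 0
Gen 9: crossing 2x1. Both 1&4? no. Sum: 0
Gen 10: crossing 1x2. Both 1&4? no. Sum: 0
Gen 11: crossing 4x3. Both 1&4? no. Sum: 0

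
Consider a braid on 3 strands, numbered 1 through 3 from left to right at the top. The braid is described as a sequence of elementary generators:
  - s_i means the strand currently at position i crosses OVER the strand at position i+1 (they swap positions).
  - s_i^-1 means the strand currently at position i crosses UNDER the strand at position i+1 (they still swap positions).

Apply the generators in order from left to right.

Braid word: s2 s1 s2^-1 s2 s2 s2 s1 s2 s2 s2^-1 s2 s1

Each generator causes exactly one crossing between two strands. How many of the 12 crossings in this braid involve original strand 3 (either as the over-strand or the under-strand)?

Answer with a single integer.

Answer: 8

Derivation:
Gen 1: crossing 2x3. Involves strand 3? yes. Count so far: 1
Gen 2: crossing 1x3. Involves strand 3? yes. Count so far: 2
Gen 3: crossing 1x2. Involves strand 3? no. Count so far: 2
Gen 4: crossing 2x1. Involves strand 3? no. Count so far: 2
Gen 5: crossing 1x2. Involves strand 3? no. Count so far: 2
Gen 6: crossing 2x1. Involves strand 3? no. Count so far: 2
Gen 7: crossing 3x1. Involves strand 3? yes. Count so far: 3
Gen 8: crossing 3x2. Involves strand 3? yes. Count so far: 4
Gen 9: crossing 2x3. Involves strand 3? yes. Count so far: 5
Gen 10: crossing 3x2. Involves strand 3? yes. Count so far: 6
Gen 11: crossing 2x3. Involves strand 3? yes. Count so far: 7
Gen 12: crossing 1x3. Involves strand 3? yes. Count so far: 8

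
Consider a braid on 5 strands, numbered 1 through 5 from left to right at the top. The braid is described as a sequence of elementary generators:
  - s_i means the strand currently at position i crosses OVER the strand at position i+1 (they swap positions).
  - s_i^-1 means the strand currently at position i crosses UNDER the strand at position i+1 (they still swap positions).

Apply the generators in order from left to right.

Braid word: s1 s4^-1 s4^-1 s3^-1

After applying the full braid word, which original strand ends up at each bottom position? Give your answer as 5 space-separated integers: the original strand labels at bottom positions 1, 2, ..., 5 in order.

Answer: 2 1 4 3 5

Derivation:
Gen 1 (s1): strand 1 crosses over strand 2. Perm now: [2 1 3 4 5]
Gen 2 (s4^-1): strand 4 crosses under strand 5. Perm now: [2 1 3 5 4]
Gen 3 (s4^-1): strand 5 crosses under strand 4. Perm now: [2 1 3 4 5]
Gen 4 (s3^-1): strand 3 crosses under strand 4. Perm now: [2 1 4 3 5]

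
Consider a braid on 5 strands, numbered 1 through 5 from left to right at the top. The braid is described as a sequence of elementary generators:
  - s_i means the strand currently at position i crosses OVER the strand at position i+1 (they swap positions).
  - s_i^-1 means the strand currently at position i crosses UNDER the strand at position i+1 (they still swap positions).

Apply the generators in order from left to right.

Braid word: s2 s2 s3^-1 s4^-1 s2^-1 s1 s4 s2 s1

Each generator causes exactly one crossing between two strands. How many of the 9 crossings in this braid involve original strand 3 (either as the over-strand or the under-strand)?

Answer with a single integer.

Answer: 5

Derivation:
Gen 1: crossing 2x3. Involves strand 3? yes. Count so far: 1
Gen 2: crossing 3x2. Involves strand 3? yes. Count so far: 2
Gen 3: crossing 3x4. Involves strand 3? yes. Count so far: 3
Gen 4: crossing 3x5. Involves strand 3? yes. Count so far: 4
Gen 5: crossing 2x4. Involves strand 3? no. Count so far: 4
Gen 6: crossing 1x4. Involves strand 3? no. Count so far: 4
Gen 7: crossing 5x3. Involves strand 3? yes. Count so far: 5
Gen 8: crossing 1x2. Involves strand 3? no. Count so far: 5
Gen 9: crossing 4x2. Involves strand 3? no. Count so far: 5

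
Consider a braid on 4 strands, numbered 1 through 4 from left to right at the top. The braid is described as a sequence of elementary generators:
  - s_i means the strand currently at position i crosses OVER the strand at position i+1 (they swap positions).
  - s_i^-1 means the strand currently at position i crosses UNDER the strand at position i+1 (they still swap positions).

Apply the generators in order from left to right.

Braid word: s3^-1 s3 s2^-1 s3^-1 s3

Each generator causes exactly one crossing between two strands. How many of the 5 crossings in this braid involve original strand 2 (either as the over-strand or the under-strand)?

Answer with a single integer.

Gen 1: crossing 3x4. Involves strand 2? no. Count so far: 0
Gen 2: crossing 4x3. Involves strand 2? no. Count so far: 0
Gen 3: crossing 2x3. Involves strand 2? yes. Count so far: 1
Gen 4: crossing 2x4. Involves strand 2? yes. Count so far: 2
Gen 5: crossing 4x2. Involves strand 2? yes. Count so far: 3

Answer: 3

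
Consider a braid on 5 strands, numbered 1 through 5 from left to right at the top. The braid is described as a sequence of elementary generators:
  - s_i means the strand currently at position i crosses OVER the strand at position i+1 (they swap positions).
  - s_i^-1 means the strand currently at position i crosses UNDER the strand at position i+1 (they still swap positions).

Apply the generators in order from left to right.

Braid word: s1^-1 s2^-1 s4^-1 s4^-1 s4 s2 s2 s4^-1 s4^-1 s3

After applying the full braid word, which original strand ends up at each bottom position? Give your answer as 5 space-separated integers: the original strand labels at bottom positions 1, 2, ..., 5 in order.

Gen 1 (s1^-1): strand 1 crosses under strand 2. Perm now: [2 1 3 4 5]
Gen 2 (s2^-1): strand 1 crosses under strand 3. Perm now: [2 3 1 4 5]
Gen 3 (s4^-1): strand 4 crosses under strand 5. Perm now: [2 3 1 5 4]
Gen 4 (s4^-1): strand 5 crosses under strand 4. Perm now: [2 3 1 4 5]
Gen 5 (s4): strand 4 crosses over strand 5. Perm now: [2 3 1 5 4]
Gen 6 (s2): strand 3 crosses over strand 1. Perm now: [2 1 3 5 4]
Gen 7 (s2): strand 1 crosses over strand 3. Perm now: [2 3 1 5 4]
Gen 8 (s4^-1): strand 5 crosses under strand 4. Perm now: [2 3 1 4 5]
Gen 9 (s4^-1): strand 4 crosses under strand 5. Perm now: [2 3 1 5 4]
Gen 10 (s3): strand 1 crosses over strand 5. Perm now: [2 3 5 1 4]

Answer: 2 3 5 1 4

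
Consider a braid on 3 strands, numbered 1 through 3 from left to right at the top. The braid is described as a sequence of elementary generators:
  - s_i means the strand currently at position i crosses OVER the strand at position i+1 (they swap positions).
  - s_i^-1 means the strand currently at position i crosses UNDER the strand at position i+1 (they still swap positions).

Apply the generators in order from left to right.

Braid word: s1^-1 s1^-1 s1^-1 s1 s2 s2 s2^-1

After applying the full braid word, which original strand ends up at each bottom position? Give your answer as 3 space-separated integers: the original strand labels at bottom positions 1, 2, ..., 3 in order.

Gen 1 (s1^-1): strand 1 crosses under strand 2. Perm now: [2 1 3]
Gen 2 (s1^-1): strand 2 crosses under strand 1. Perm now: [1 2 3]
Gen 3 (s1^-1): strand 1 crosses under strand 2. Perm now: [2 1 3]
Gen 4 (s1): strand 2 crosses over strand 1. Perm now: [1 2 3]
Gen 5 (s2): strand 2 crosses over strand 3. Perm now: [1 3 2]
Gen 6 (s2): strand 3 crosses over strand 2. Perm now: [1 2 3]
Gen 7 (s2^-1): strand 2 crosses under strand 3. Perm now: [1 3 2]

Answer: 1 3 2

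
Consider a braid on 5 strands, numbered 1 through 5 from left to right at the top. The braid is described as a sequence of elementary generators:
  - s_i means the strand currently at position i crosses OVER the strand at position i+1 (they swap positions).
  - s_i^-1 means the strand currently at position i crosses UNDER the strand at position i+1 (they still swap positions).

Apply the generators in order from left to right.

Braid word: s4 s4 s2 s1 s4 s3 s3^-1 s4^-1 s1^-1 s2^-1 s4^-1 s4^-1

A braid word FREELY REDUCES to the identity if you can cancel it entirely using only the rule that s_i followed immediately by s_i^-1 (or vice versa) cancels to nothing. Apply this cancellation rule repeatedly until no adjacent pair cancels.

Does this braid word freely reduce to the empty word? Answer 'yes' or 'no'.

Answer: yes

Derivation:
Gen 1 (s4): push. Stack: [s4]
Gen 2 (s4): push. Stack: [s4 s4]
Gen 3 (s2): push. Stack: [s4 s4 s2]
Gen 4 (s1): push. Stack: [s4 s4 s2 s1]
Gen 5 (s4): push. Stack: [s4 s4 s2 s1 s4]
Gen 6 (s3): push. Stack: [s4 s4 s2 s1 s4 s3]
Gen 7 (s3^-1): cancels prior s3. Stack: [s4 s4 s2 s1 s4]
Gen 8 (s4^-1): cancels prior s4. Stack: [s4 s4 s2 s1]
Gen 9 (s1^-1): cancels prior s1. Stack: [s4 s4 s2]
Gen 10 (s2^-1): cancels prior s2. Stack: [s4 s4]
Gen 11 (s4^-1): cancels prior s4. Stack: [s4]
Gen 12 (s4^-1): cancels prior s4. Stack: []
Reduced word: (empty)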